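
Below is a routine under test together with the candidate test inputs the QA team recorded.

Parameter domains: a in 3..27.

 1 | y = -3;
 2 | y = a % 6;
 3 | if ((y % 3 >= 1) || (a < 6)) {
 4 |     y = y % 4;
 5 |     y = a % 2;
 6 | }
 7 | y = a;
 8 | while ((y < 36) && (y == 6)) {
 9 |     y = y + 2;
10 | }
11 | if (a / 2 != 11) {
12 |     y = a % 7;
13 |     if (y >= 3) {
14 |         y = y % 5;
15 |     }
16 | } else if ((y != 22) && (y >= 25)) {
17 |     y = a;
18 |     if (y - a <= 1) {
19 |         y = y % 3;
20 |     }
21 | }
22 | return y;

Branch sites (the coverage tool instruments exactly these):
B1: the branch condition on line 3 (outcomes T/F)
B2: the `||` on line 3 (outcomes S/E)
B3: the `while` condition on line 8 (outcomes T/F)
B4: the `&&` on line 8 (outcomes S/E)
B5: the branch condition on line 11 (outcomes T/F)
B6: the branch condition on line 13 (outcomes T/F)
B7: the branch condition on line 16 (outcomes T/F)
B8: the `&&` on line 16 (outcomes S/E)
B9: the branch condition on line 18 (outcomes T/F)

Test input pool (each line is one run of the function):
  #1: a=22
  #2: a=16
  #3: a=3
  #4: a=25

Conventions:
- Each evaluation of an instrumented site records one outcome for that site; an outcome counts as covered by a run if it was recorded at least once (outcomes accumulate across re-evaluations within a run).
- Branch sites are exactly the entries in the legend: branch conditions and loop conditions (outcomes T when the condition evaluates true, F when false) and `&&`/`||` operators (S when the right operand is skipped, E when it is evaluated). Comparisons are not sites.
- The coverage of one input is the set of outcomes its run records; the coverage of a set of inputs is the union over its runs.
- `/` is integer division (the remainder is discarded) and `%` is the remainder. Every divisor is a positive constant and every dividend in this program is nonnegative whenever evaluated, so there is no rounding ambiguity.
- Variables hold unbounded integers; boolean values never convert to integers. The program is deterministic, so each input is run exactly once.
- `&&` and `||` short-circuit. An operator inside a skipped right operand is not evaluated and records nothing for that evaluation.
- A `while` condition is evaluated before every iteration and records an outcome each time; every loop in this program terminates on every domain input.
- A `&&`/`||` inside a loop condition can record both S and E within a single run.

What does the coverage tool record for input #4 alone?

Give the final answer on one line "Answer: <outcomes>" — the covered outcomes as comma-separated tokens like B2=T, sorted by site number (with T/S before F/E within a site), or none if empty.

Simulating input #4 (a=25) step by step:
  B2->S, B1->T, B4->E, B3->F, B5->T, B6->T
distinct outcomes covered: B1=T, B2=S, B3=F, B4=E, B5=T, B6=T

Answer: B1=T, B2=S, B3=F, B4=E, B5=T, B6=T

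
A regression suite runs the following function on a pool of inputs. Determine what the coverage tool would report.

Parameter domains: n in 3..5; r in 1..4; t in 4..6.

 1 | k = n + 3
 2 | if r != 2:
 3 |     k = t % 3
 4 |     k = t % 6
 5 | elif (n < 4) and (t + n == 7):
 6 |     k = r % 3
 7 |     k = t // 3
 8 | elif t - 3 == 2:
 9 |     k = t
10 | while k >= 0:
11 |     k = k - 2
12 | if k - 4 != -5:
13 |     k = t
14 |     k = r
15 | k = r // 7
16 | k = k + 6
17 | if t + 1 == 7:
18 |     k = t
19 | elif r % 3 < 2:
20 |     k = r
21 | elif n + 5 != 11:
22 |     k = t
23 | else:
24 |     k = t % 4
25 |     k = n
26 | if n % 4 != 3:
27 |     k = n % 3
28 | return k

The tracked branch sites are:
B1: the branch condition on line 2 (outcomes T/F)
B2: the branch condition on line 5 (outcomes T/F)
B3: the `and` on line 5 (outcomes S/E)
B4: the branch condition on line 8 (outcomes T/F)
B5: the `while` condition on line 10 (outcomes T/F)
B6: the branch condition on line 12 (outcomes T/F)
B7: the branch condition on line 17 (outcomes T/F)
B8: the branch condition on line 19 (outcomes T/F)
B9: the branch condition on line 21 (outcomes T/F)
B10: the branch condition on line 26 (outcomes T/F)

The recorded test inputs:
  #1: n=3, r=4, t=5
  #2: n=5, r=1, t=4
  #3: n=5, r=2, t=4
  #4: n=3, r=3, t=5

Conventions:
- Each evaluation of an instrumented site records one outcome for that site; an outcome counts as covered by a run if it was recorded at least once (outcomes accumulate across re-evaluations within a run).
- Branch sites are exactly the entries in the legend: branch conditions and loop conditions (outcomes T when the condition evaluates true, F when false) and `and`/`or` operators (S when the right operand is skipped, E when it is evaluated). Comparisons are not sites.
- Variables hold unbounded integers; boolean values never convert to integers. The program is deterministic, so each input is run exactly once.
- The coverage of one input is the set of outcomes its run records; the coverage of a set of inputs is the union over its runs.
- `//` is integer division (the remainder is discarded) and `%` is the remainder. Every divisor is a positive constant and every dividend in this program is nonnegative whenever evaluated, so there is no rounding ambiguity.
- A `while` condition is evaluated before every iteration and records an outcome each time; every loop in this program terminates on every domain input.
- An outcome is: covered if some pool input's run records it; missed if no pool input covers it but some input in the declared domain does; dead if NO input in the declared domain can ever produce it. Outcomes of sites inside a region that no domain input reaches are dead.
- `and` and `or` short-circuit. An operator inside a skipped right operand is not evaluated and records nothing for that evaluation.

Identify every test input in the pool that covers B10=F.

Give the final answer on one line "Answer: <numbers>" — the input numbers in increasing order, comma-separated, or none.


input #1 (n=3, r=4, t=5): records B10=F
input #2 (n=5, r=1, t=4): does not record B10=F
input #3 (n=5, r=2, t=4): does not record B10=F
input #4 (n=3, r=3, t=5): records B10=F
Answer: 1, 4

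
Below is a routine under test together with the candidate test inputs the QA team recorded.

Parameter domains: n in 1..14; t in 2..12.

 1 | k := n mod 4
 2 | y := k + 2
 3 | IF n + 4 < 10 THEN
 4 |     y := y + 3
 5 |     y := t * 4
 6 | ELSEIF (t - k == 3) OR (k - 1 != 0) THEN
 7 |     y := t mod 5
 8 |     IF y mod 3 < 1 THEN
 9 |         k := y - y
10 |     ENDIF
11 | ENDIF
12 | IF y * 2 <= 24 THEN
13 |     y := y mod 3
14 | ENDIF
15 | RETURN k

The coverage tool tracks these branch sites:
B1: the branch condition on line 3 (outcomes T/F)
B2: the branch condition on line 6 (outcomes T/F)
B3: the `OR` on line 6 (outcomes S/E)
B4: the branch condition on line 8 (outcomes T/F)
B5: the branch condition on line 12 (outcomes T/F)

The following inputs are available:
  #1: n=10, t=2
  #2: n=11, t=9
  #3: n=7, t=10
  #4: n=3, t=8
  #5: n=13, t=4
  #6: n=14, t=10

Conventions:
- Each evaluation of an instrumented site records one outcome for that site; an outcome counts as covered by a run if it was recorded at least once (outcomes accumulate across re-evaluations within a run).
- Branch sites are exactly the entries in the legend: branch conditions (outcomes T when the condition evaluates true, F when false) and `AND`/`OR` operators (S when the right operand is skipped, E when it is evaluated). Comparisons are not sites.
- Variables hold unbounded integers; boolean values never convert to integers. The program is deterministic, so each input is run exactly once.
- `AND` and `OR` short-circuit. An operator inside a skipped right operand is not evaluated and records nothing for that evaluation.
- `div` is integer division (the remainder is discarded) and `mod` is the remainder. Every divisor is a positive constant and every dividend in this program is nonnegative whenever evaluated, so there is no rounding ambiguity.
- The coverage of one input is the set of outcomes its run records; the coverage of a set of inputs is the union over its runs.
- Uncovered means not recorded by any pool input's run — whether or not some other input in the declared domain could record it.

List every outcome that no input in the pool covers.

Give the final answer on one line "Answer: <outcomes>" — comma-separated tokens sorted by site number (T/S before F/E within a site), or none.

#1 (n=10, t=2) -> B1->F, B3->E, B2->T, B4->F, B5->T; covered: B1=F, B2=T, B3=E, B4=F, B5=T
#2 (n=11, t=9) -> B1->F, B3->E, B2->T, B4->F, B5->T; covered: B1=F, B2=T, B3=E, B4=F, B5=T
#3 (n=7, t=10) -> B1->F, B3->E, B2->T, B4->T, B5->T; covered: B1=F, B2=T, B3=E, B4=T, B5=T
#4 (n=3, t=8) -> B1->T, B5->F; covered: B1=T, B5=F
#5 (n=13, t=4) -> B1->F, B3->S, B2->T, B4->F, B5->T; covered: B1=F, B2=T, B3=S, B4=F, B5=T
#6 (n=14, t=10) -> B1->F, B3->E, B2->T, B4->T, B5->T; covered: B1=F, B2=T, B3=E, B4=T, B5=T
union over the pool: B1=T, B1=F, B2=T, B3=S, B3=E, B4=T, B4=F, B5=T, B5=F
uncovered (1 of 10): B2=F

Answer: B2=F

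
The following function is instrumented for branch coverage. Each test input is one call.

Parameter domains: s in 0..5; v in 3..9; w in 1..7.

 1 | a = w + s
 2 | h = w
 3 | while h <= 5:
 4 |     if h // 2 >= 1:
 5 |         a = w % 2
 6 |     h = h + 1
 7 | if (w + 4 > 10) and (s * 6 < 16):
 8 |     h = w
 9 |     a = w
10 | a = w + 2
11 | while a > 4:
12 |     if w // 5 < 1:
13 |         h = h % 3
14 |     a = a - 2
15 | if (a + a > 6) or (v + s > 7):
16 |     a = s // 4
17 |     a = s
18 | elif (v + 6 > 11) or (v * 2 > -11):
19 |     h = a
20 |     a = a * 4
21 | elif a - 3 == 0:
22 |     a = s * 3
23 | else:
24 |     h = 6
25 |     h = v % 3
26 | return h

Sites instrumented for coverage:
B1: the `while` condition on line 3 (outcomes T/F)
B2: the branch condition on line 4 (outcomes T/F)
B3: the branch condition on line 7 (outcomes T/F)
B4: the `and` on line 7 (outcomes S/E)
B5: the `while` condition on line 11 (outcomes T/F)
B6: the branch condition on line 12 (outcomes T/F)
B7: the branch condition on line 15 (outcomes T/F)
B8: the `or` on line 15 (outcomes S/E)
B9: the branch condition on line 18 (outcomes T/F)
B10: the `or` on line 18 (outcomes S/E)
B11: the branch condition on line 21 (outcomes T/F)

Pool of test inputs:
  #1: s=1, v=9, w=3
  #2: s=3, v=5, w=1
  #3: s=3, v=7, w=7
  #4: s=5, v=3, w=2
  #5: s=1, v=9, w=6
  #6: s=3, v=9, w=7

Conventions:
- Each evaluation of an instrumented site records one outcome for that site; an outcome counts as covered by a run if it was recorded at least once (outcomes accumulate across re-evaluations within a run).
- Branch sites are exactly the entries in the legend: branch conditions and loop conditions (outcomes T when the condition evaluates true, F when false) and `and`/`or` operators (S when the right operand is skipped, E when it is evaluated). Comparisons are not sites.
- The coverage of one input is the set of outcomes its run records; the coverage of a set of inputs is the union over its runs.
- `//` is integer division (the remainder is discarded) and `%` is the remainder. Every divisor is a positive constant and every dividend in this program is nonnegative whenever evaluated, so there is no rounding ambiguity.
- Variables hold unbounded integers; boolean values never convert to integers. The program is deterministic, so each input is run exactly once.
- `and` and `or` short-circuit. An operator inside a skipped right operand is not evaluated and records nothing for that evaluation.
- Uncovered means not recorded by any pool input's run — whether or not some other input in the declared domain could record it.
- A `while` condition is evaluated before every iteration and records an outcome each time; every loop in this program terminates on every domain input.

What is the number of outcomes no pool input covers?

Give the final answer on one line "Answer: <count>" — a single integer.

run #1 (s=1, v=9, w=3) records B1=T, B1=F, B2=T, B3=F, B4=S, B5=T, B5=F, B6=T, B7=T, B8=E
run #2 (s=3, v=5, w=1) records B1=T, B1=F, B2=T, B2=F, B3=F, B4=S, B5=F, B7=T, B8=E
run #3 (s=3, v=7, w=7) records B1=F, B3=F, B4=E, B5=T, B5=F, B6=F, B7=T, B8=E
run #4 (s=5, v=3, w=2) records B1=T, B1=F, B2=T, B3=F, B4=S, B5=F, B7=T, B8=S
run #5 (s=1, v=9, w=6) records B1=F, B3=F, B4=S, B5=T, B5=F, B6=F, B7=T, B8=S
run #6 (s=3, v=9, w=7) records B1=F, B3=F, B4=E, B5=T, B5=F, B6=F, B7=T, B8=E
union over the pool: B1=T, B1=F, B2=T, B2=F, B3=F, B4=S, B4=E, B5=T, B5=F, B6=T, B6=F, B7=T, B8=S, B8=E
uncovered (8 of 22): B3=T, B7=F, B9=T, B9=F, B10=S, B10=E, B11=T, B11=F

Answer: 8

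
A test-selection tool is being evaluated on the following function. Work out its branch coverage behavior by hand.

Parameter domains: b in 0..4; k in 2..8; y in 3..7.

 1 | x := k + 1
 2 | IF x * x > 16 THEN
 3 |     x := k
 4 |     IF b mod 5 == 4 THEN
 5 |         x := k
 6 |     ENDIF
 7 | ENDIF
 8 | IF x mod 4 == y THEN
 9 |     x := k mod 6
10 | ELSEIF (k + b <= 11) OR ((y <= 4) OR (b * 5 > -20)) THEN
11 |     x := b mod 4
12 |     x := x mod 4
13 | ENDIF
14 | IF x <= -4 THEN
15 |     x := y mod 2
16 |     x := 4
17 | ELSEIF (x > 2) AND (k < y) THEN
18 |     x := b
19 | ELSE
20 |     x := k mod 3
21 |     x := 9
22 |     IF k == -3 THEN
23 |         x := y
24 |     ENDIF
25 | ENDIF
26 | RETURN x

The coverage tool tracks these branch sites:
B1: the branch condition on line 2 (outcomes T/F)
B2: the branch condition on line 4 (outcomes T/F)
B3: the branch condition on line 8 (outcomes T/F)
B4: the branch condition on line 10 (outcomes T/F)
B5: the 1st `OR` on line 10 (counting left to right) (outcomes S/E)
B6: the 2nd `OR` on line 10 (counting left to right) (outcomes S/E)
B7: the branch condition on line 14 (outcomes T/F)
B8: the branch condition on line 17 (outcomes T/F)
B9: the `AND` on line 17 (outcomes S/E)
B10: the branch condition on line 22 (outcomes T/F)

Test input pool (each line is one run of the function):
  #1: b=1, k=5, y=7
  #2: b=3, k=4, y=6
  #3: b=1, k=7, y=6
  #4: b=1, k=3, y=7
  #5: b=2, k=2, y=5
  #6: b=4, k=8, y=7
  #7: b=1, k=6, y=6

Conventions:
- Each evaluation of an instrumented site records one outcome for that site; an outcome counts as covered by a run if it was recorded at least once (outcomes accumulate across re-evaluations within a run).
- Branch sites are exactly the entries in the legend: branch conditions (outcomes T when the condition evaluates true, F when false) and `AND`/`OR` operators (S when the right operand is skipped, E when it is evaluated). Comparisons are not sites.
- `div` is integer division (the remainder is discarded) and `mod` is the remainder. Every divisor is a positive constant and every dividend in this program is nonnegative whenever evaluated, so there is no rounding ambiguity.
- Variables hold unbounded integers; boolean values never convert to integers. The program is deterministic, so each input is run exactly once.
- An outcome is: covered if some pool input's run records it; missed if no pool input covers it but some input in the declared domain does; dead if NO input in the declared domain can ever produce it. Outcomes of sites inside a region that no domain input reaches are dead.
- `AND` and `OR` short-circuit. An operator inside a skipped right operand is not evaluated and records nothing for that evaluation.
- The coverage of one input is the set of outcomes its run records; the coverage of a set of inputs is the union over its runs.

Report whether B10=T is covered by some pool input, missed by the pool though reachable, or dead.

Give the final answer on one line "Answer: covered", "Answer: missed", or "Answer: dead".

no pool input records B10=T
checking all 175 inputs in the declared domain: B10=T is never recorded -> dead

Answer: dead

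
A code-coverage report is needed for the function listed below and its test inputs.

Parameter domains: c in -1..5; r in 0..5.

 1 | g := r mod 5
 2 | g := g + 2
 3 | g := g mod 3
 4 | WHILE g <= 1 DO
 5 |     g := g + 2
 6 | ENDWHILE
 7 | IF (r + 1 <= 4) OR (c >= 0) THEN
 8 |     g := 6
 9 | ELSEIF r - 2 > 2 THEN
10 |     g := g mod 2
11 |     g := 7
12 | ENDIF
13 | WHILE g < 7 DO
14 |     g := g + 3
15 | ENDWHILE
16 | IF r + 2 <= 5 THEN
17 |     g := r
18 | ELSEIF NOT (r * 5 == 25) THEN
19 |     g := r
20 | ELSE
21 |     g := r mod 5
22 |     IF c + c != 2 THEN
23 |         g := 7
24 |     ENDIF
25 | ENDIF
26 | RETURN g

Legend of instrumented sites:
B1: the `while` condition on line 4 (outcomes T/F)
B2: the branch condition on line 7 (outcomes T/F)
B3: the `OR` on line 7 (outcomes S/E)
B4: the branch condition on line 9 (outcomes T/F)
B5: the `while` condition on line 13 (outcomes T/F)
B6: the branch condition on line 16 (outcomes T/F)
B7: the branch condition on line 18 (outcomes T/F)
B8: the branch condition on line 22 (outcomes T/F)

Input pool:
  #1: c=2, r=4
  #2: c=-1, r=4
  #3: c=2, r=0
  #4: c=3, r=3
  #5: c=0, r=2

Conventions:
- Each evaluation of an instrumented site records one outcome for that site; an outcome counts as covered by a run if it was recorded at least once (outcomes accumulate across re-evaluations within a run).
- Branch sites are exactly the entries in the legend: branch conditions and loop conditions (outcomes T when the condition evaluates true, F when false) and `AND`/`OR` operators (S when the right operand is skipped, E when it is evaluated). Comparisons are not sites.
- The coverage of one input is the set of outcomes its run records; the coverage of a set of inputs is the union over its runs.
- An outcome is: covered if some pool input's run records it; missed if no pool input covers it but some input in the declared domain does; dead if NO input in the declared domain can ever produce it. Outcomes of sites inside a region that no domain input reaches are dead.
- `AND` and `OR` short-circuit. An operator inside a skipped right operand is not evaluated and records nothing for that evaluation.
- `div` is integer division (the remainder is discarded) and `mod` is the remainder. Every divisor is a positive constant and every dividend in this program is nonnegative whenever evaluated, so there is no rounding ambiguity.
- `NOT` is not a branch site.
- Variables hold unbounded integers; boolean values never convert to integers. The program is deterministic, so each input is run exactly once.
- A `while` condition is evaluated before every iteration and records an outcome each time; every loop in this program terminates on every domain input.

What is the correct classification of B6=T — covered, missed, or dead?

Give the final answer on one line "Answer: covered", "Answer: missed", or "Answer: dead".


B6=T is recorded by pool input(s) 3, 4, 5 -> covered
Answer: covered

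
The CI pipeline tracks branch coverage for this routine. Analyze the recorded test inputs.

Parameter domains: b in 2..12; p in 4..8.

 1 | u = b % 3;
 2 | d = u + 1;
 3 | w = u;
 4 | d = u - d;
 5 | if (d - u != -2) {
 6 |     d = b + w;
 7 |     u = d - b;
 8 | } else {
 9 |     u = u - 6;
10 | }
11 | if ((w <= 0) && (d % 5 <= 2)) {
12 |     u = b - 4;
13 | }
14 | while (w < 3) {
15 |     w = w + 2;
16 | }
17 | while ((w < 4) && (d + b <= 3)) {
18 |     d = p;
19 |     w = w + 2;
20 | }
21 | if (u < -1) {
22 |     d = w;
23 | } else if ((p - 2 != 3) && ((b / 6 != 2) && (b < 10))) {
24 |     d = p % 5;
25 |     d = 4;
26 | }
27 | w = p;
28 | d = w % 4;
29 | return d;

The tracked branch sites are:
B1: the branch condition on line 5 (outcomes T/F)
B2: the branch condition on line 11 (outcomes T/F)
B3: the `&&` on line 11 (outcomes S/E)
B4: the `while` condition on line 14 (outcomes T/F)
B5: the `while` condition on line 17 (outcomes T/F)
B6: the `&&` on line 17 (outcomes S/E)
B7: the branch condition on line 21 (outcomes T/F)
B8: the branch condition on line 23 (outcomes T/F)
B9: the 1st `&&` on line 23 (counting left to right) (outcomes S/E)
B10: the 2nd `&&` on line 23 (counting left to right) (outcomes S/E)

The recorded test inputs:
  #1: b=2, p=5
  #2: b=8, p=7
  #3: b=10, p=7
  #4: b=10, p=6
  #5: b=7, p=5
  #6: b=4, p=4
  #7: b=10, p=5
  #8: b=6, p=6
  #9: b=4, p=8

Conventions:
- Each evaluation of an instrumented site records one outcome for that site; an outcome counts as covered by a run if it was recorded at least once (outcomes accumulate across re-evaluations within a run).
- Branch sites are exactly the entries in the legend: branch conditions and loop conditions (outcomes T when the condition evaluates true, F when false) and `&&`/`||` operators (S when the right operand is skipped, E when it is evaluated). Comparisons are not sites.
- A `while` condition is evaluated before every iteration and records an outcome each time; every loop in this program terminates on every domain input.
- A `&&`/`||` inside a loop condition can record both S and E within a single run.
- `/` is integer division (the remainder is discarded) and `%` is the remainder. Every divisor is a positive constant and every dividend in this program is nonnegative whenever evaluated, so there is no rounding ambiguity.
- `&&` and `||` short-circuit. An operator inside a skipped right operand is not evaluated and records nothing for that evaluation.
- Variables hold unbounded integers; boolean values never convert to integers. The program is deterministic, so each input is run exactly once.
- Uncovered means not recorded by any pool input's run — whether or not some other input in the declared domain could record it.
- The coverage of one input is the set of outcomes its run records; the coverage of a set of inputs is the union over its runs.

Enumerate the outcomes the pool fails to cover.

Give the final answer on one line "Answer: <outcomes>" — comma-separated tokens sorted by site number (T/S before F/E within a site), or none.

run #1 (b=2, p=5) runs B1->T, B3->S, B2->F, B4->T, B4->F, B6->S, B5->F, B7->F, B9->S, B8->F; records B1=T, B2=F, B3=S, B4=T, B4=F, B5=F, B6=S, B7=F, B8=F, B9=S
run #2 (b=8, p=7) runs B1->T, B3->S, B2->F, B4->T, B4->F, B6->S, B5->F, B7->F, B9->E, B10->E, B8->T; records B1=T, B2=F, B3=S, B4=T, B4=F, B5=F, B6=S, B7=F, B8=T, B9=E, B10=E
run #3 (b=10, p=7) runs B1->F, B3->S, B2->F, B4->T, B4->F, B6->E, B5->F, B7->T; records B1=F, B2=F, B3=S, B4=T, B4=F, B5=F, B6=E, B7=T
run #4 (b=10, p=6) runs B1->F, B3->S, B2->F, B4->T, B4->F, B6->E, B5->F, B7->T; records B1=F, B2=F, B3=S, B4=T, B4=F, B5=F, B6=E, B7=T
run #5 (b=7, p=5) runs B1->F, B3->S, B2->F, B4->T, B4->F, B6->E, B5->F, B7->T; records B1=F, B2=F, B3=S, B4=T, B4=F, B5=F, B6=E, B7=T
run #6 (b=4, p=4) runs B1->F, B3->S, B2->F, B4->T, B4->F, B6->E, B5->T, B6->S, B5->F, B7->T; records B1=F, B2=F, B3=S, B4=T, B4=F, B5=T, B5=F, B6=S, B6=E, B7=T
run #7 (b=10, p=5) runs B1->F, B3->S, B2->F, B4->T, B4->F, B6->E, B5->F, B7->T; records B1=F, B2=F, B3=S, B4=T, B4=F, B5=F, B6=E, B7=T
run #8 (b=6, p=6) runs B1->T, B3->E, B2->T, B4->T, B4->T, B4->F, B6->S, B5->F, B7->F, B9->E, B10->E, B8->T; records B1=T, B2=T, B3=E, B4=T, B4=F, B5=F, B6=S, B7=F, B8=T, B9=E, B10=E
run #9 (b=4, p=8) runs B1->F, B3->S, B2->F, B4->T, B4->F, B6->E, B5->T, B6->S, B5->F, B7->T; records B1=F, B2=F, B3=S, B4=T, B4=F, B5=T, B5=F, B6=S, B6=E, B7=T
union over the pool: B1=T, B1=F, B2=T, B2=F, B3=S, B3=E, B4=T, B4=F, B5=T, B5=F, B6=S, B6=E, B7=T, B7=F, B8=T, B8=F, B9=S, B9=E, B10=E
uncovered (1 of 20): B10=S

Answer: B10=S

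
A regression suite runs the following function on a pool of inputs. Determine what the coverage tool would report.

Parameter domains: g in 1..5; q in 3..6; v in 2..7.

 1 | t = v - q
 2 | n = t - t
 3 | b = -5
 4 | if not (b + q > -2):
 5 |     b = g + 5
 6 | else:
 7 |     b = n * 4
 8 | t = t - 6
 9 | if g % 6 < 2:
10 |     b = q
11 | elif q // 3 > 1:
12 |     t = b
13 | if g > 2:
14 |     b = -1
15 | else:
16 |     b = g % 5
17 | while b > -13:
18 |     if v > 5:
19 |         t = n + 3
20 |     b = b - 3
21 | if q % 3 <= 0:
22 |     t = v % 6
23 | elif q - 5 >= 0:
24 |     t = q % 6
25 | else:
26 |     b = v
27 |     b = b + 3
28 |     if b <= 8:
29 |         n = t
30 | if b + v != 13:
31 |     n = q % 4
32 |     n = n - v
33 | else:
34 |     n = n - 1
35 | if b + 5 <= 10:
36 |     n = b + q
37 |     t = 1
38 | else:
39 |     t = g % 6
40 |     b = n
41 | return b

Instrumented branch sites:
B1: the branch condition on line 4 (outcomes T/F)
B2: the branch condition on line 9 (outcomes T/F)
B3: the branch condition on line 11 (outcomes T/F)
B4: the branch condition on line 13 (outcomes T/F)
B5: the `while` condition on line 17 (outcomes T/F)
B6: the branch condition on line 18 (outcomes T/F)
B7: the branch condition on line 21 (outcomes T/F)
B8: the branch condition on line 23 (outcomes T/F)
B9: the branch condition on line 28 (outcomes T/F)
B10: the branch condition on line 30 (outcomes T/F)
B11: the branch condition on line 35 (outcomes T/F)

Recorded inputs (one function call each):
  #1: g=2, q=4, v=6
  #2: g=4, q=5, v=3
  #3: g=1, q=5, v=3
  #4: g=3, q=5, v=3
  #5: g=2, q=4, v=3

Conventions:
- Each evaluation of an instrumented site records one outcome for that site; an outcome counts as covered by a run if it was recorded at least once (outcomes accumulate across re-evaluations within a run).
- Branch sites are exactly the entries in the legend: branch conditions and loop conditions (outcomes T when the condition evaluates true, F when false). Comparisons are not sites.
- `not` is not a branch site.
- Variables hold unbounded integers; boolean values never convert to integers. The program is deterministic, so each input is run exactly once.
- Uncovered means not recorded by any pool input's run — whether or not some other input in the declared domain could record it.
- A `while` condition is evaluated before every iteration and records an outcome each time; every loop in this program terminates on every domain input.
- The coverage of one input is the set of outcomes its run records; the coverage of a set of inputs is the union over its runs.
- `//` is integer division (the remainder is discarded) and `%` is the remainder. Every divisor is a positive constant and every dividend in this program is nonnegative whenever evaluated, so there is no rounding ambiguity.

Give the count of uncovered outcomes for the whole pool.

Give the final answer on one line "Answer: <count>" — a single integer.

#1 (g=2, q=4, v=6) -> B1->F, B2->F, B3->F, B4->F, B5->T, B6->T, B5->T, B6->T, B5->T, B6->T, B5->T, B6->T, B5->T, B6->T, ...; covered: B1=F, B2=F, B3=F, B4=F, B5=T, B5=F, B6=T, B7=F, B8=F, B9=F, B10=T, B11=F
#2 (g=4, q=5, v=3) -> B1->F, B2->F, B3->F, B4->T, B5->T, B6->F, B5->T, B6->F, B5->T, B6->F, B5->T, B6->F, B5->F, B7->F, ...; covered: B1=F, B2=F, B3=F, B4=T, B5=T, B5=F, B6=F, B7=F, B8=T, B10=T, B11=T
#3 (g=1, q=5, v=3) -> B1->F, B2->T, B4->F, B5->T, B6->F, B5->T, B6->F, B5->T, B6->F, B5->T, B6->F, B5->T, B6->F, B5->F, ...; covered: B1=F, B2=T, B4=F, B5=T, B5=F, B6=F, B7=F, B8=T, B10=T, B11=T
#4 (g=3, q=5, v=3) -> B1->F, B2->F, B3->F, B4->T, B5->T, B6->F, B5->T, B6->F, B5->T, B6->F, B5->T, B6->F, B5->F, B7->F, ...; covered: B1=F, B2=F, B3=F, B4=T, B5=T, B5=F, B6=F, B7=F, B8=T, B10=T, B11=T
#5 (g=2, q=4, v=3) -> B1->F, B2->F, B3->F, B4->F, B5->T, B6->F, B5->T, B6->F, B5->T, B6->F, B5->T, B6->F, B5->T, B6->F, ...; covered: B1=F, B2=F, B3=F, B4=F, B5=T, B5=F, B6=F, B7=F, B8=F, B9=T, B10=T, B11=F
union over the pool: B1=F, B2=T, B2=F, B3=F, B4=T, B4=F, B5=T, B5=F, B6=T, B6=F, B7=F, B8=T, B8=F, B9=T, B9=F, B10=T, B11=T, B11=F
uncovered (4 of 22): B1=T, B3=T, B7=T, B10=F

Answer: 4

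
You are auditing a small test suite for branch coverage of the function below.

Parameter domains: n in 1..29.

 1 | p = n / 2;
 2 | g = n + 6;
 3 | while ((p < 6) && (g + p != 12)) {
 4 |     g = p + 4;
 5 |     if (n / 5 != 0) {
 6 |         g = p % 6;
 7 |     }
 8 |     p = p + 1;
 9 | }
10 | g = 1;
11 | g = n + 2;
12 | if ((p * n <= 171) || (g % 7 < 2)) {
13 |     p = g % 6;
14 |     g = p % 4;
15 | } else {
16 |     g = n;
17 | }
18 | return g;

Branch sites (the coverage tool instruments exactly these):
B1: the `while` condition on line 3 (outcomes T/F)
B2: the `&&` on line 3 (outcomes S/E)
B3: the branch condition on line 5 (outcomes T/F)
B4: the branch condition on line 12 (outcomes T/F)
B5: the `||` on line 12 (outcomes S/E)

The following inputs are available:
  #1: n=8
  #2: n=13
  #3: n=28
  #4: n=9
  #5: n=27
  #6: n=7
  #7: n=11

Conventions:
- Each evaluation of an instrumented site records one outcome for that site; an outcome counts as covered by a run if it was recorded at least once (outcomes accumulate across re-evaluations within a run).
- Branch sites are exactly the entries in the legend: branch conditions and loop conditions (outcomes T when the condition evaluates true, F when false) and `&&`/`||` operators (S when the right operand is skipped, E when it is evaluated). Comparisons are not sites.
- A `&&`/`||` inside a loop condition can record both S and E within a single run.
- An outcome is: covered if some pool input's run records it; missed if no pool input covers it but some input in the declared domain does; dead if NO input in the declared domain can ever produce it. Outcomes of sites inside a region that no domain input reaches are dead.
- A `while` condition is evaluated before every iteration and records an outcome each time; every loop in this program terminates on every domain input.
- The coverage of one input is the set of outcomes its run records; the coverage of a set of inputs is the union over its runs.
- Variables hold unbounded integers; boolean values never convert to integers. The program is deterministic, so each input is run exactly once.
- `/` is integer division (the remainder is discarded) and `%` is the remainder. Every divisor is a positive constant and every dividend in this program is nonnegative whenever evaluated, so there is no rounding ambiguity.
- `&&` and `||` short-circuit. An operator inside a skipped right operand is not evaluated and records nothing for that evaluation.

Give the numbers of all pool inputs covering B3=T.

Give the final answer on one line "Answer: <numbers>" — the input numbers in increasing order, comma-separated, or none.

input #1 (n=8): produces B3=T
input #2 (n=13): does not produce B3=T
input #3 (n=28): does not produce B3=T
input #4 (n=9): produces B3=T
input #5 (n=27): does not produce B3=T
input #6 (n=7): produces B3=T
input #7 (n=11): produces B3=T

Answer: 1, 4, 6, 7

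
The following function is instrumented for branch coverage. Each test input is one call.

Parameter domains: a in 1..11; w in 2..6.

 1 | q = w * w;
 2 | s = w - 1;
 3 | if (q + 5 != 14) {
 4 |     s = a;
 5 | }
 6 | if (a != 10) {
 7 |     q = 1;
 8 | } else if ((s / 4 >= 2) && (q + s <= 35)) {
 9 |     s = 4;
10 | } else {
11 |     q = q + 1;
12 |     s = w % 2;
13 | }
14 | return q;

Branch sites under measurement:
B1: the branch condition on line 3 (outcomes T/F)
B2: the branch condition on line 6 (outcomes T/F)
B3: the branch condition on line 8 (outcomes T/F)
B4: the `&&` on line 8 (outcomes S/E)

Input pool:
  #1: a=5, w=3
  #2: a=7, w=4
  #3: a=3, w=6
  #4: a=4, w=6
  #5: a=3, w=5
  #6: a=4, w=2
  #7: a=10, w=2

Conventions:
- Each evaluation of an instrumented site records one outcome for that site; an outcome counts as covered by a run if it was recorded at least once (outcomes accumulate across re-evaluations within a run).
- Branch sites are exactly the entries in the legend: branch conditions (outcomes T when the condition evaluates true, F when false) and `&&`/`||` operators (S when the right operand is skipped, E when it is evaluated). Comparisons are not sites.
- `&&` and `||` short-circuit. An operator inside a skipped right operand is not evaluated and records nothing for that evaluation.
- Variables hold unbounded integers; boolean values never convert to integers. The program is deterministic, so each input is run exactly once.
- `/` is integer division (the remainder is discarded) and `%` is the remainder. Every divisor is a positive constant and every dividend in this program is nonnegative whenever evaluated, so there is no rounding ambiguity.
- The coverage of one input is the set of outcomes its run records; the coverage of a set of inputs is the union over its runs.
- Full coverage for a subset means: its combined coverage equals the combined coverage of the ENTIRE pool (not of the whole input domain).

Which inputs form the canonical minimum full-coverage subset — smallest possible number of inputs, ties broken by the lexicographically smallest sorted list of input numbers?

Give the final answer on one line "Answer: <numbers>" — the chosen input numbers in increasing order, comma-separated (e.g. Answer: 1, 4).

run #1 (a=5, w=3) records B1=F, B2=T
run #2 (a=7, w=4) records B1=T, B2=T
run #3 (a=3, w=6) records B1=T, B2=T
run #4 (a=4, w=6) records B1=T, B2=T
run #5 (a=3, w=5) records B1=T, B2=T
run #6 (a=4, w=2) records B1=T, B2=T
run #7 (a=10, w=2) records B1=T, B2=F, B3=T, B4=E
union over all inputs: B1=T, B1=F, B2=T, B2=F, B3=T, B4=E (6 outcomes)
size 1 is not enough: best union over all size-1 subsets is 4/6
the canonical winner is {1, 7}: size 2, full 6-outcome coverage, earliest index list among size-2 covers

Answer: 1, 7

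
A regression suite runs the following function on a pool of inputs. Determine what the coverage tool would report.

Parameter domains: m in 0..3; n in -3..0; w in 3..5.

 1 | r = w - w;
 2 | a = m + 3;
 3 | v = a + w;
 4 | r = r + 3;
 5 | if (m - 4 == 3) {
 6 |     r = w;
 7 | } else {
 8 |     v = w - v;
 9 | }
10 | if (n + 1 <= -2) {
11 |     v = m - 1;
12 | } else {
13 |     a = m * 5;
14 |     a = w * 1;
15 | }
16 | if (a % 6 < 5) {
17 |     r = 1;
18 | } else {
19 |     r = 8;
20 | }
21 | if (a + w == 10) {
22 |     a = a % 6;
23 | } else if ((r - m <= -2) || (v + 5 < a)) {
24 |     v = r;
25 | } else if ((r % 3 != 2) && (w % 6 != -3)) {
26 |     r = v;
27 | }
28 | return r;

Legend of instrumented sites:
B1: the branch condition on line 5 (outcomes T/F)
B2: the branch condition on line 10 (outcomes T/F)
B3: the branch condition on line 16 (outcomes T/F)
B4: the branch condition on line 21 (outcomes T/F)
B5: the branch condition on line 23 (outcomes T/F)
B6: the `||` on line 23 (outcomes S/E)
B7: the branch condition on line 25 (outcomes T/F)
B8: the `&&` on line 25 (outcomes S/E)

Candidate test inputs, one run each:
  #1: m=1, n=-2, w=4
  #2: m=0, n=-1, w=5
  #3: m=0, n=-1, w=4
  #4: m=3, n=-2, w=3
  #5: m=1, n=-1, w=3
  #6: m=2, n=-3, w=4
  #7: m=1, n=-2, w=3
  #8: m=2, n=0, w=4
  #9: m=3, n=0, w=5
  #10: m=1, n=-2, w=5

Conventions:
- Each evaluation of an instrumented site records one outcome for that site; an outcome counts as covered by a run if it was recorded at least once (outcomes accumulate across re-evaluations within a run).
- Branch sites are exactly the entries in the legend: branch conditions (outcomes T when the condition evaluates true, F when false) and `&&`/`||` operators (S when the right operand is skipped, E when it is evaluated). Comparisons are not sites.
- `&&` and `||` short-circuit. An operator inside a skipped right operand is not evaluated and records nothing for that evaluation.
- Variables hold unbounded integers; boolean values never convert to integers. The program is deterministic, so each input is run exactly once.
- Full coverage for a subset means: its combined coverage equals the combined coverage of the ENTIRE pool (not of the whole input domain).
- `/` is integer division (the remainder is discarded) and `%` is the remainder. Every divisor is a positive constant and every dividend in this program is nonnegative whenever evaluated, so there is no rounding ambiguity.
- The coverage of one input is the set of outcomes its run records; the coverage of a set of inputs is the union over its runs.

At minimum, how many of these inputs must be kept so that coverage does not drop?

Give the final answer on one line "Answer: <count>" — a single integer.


input #1 (m=1, n=-2, w=4): events B1->F, B2->F, B3->T, B4->F, B6->E, B5->T; covers B1=F, B2=F, B3=T, B4=F, B5=T, B6=E
input #2 (m=0, n=-1, w=5): events B1->F, B2->F, B3->F, B4->T; covers B1=F, B2=F, B3=F, B4=T
input #3 (m=0, n=-1, w=4): events B1->F, B2->F, B3->T, B4->F, B6->E, B5->T; covers B1=F, B2=F, B3=T, B4=F, B5=T, B6=E
input #4 (m=3, n=-2, w=3): events B1->F, B2->F, B3->T, B4->F, B6->S, B5->T; covers B1=F, B2=F, B3=T, B4=F, B5=T, B6=S
input #5 (m=1, n=-1, w=3): events B1->F, B2->F, B3->T, B4->F, B6->E, B5->T; covers B1=F, B2=F, B3=T, B4=F, B5=T, B6=E
input #6 (m=2, n=-3, w=4): events B1->F, B2->T, B3->F, B4->F, B6->E, B5->F, B8->S, B7->F; covers B1=F, B2=T, B3=F, B4=F, B5=F, B6=E, B7=F, B8=S
input #7 (m=1, n=-2, w=3): events B1->F, B2->F, B3->T, B4->F, B6->E, B5->T; covers B1=F, B2=F, B3=T, B4=F, B5=T, B6=E
input #8 (m=2, n=0, w=4): events B1->F, B2->F, B3->T, B4->F, B6->E, B5->T; covers B1=F, B2=F, B3=T, B4=F, B5=T, B6=E
input #9 (m=3, n=0, w=5): events B1->F, B2->F, B3->F, B4->T; covers B1=F, B2=F, B3=F, B4=T
input #10 (m=1, n=-2, w=5): events B1->F, B2->F, B3->F, B4->T; covers B1=F, B2=F, B3=F, B4=T
together the pool reaches 13 outcomes: B1=F, B2=T, B2=F, B3=T, B3=F, B4=T, B4=F, B5=T, B5=F, B6=S, B6=E, B7=F, B8=S
checked all size-1 subsets: none covers 13 outcomes (max 8/13)
checked all size-2 subsets: none covers 13 outcomes (max 12/13)
the canonical winner is {2, 4, 6}: size 3, full 13-outcome coverage, earliest index list among size-3 covers
Answer: 3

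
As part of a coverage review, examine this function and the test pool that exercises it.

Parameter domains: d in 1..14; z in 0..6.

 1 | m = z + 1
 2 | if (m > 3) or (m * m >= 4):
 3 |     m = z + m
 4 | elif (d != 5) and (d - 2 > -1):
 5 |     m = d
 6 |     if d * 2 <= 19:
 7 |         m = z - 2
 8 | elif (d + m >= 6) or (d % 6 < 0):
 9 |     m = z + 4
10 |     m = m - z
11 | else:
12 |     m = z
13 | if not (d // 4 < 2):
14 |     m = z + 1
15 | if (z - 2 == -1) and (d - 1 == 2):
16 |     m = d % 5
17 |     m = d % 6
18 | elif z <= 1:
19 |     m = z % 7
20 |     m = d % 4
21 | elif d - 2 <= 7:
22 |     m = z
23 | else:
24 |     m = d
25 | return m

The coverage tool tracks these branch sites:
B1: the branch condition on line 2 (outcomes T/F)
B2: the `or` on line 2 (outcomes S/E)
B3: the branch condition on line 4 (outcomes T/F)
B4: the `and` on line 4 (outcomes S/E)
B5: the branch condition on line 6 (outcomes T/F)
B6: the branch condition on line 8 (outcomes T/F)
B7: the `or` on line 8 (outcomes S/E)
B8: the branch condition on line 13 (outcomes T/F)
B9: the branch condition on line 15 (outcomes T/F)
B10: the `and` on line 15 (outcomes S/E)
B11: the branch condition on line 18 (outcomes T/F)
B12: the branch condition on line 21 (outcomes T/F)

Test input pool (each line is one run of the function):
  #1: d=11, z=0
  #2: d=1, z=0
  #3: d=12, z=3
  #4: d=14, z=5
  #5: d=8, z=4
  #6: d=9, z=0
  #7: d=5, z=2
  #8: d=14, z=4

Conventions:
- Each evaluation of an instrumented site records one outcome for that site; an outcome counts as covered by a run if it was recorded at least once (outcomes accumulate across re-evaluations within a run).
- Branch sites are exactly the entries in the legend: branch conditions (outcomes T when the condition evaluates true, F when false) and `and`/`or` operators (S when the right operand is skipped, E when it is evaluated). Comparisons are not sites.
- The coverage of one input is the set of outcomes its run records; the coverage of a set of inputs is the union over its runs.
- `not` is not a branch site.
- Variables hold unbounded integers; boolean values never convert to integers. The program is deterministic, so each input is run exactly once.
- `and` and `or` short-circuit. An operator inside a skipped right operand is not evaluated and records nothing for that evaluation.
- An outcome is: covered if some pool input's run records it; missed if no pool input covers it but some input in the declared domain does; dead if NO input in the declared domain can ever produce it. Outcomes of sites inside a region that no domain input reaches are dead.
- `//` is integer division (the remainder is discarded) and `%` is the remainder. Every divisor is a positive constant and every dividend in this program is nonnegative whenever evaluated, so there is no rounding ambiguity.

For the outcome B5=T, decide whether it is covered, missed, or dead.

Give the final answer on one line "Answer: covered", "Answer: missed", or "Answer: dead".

B5=T is recorded by pool input(s) 6 -> covered

Answer: covered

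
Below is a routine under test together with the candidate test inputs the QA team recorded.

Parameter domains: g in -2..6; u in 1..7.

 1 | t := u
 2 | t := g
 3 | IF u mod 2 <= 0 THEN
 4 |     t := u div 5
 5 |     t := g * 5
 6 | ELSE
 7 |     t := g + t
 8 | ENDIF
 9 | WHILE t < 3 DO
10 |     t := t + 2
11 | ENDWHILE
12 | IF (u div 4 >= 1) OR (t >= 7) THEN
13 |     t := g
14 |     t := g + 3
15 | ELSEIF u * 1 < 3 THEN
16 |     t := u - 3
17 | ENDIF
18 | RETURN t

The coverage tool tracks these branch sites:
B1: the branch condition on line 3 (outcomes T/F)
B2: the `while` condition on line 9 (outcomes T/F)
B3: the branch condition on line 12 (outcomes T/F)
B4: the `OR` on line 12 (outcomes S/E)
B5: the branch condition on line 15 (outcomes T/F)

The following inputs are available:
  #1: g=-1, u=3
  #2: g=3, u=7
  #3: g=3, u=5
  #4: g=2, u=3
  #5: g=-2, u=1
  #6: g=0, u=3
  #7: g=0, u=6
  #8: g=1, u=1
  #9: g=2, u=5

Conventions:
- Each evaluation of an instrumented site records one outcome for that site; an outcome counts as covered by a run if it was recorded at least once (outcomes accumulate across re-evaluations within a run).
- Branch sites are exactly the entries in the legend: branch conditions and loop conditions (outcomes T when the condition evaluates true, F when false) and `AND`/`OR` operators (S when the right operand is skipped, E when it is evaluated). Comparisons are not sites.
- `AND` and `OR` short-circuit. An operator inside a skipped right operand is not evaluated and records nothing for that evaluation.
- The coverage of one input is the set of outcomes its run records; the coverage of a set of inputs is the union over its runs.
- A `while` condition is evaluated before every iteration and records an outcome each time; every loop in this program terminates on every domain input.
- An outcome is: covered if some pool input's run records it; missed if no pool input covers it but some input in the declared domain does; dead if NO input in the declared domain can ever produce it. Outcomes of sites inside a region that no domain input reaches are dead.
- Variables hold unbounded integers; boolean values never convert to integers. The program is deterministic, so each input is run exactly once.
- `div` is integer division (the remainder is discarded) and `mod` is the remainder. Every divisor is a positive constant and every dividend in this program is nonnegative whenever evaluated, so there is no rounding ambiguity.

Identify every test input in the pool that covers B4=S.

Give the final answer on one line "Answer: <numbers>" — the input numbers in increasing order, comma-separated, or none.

input #1 (g=-1, u=3): misses B4=S
input #2 (g=3, u=7): covers B4=S
input #3 (g=3, u=5): covers B4=S
input #4 (g=2, u=3): misses B4=S
input #5 (g=-2, u=1): misses B4=S
input #6 (g=0, u=3): misses B4=S
input #7 (g=0, u=6): covers B4=S
input #8 (g=1, u=1): misses B4=S
input #9 (g=2, u=5): covers B4=S

Answer: 2, 3, 7, 9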